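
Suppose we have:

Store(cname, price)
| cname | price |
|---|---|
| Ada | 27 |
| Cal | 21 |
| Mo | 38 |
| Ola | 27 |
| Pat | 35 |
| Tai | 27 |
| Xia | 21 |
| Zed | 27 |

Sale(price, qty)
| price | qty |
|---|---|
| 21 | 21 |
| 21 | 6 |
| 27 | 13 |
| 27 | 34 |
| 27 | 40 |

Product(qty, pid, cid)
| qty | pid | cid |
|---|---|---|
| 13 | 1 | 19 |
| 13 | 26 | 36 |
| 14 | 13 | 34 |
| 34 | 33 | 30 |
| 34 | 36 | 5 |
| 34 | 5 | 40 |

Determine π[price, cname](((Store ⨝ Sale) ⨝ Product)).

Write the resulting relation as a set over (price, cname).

{(27, Ada), (27, Ola), (27, Tai), (27, Zed)}

Natural join on price: {(Ada, 27, 13), (Ada, 27, 34), (Ada, 27, 40), (Cal, 21, 21), (Cal, 21, 6), (Ola, 27, 13), (Ola, 27, 34), (Ola, 27, 40), (Tai, 27, 13), (Tai, 27, 34), (Tai, 27, 40), (Xia, 21, 21), (Xia, 21, 6), (Zed, 27, 13), (Zed, 27, 34), (Zed, 27, 40)}
Natural join on qty: {(Ada, 27, 13, 1, 19), (Ada, 27, 13, 26, 36), (Ada, 27, 34, 33, 30), (Ada, 27, 34, 36, 5), (Ada, 27, 34, 5, 40), (Ola, 27, 13, 1, 19), (Ola, 27, 13, 26, 36), (Ola, 27, 34, 33, 30), (Ola, 27, 34, 36, 5), (Ola, 27, 34, 5, 40), (Tai, 27, 13, 1, 19), (Tai, 27, 13, 26, 36), (Tai, 27, 34, 33, 30), (Tai, 27, 34, 36, 5), (Tai, 27, 34, 5, 40), (Zed, 27, 13, 1, 19), (Zed, 27, 13, 26, 36), (Zed, 27, 34, 33, 30), (Zed, 27, 34, 36, 5), (Zed, 27, 34, 5, 40)}
π[price, cname]: project onto (price, cname) (16 duplicate(s) eliminated) → {(27, Ada), (27, Ola), (27, Tai), (27, Zed)}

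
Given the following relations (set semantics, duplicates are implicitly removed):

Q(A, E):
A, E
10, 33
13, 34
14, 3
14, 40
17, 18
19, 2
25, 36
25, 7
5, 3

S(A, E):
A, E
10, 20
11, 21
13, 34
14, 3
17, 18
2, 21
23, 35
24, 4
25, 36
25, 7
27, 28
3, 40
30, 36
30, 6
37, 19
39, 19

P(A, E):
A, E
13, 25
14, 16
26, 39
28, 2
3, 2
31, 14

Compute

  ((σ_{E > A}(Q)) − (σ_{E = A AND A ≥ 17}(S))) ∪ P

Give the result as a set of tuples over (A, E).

Filtering on E > A leaves {(10, 33), (13, 34), (14, 40), (17, 18), (25, 36)}.
Filtering on E = A AND A ≥ 17 leaves {}.
Difference: {(10, 33), (13, 34), (14, 40), (17, 18), (25, 36)} with {} → {(10, 33), (13, 34), (14, 40), (17, 18), (25, 36)}
Union: {(10, 33), (13, 34), (14, 40), (17, 18), (25, 36)} with {(13, 25), (14, 16), (26, 39), (28, 2), (3, 2), (31, 14)} → {(10, 33), (13, 25), (13, 34), (14, 16), (14, 40), (17, 18), (25, 36), (26, 39), (28, 2), (3, 2), (31, 14)}

{(10, 33), (13, 25), (13, 34), (14, 16), (14, 40), (17, 18), (25, 36), (26, 39), (28, 2), (3, 2), (31, 14)}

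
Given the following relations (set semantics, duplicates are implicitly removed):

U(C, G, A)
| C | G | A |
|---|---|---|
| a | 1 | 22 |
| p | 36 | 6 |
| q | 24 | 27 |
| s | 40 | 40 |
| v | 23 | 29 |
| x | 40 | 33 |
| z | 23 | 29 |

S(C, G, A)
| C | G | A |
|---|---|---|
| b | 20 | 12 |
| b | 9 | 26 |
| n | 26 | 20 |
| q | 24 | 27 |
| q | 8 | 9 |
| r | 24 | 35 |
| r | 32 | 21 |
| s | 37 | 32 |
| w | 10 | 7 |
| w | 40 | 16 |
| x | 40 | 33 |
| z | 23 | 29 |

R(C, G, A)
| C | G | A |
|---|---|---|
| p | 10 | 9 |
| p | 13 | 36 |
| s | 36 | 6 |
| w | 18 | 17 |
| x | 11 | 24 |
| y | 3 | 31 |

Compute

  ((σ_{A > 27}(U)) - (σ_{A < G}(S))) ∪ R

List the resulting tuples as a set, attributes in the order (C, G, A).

{(p, 10, 9), (p, 13, 36), (s, 36, 6), (s, 40, 40), (v, 23, 29), (w, 18, 17), (x, 11, 24), (y, 3, 31), (z, 23, 29)}

Apply σ_{A > 27}; surviving tuples: {(s, 40, 40), (v, 23, 29), (x, 40, 33), (z, 23, 29)}
Apply σ_{A < G}; surviving tuples: {(b, 20, 12), (n, 26, 20), (r, 32, 21), (s, 37, 32), (w, 10, 7), (w, 40, 16), (x, 40, 33)}
Difference: {(s, 40, 40), (v, 23, 29), (x, 40, 33), (z, 23, 29)} with {(b, 20, 12), (n, 26, 20), (r, 32, 21), (s, 37, 32), (w, 10, 7), (w, 40, 16), (x, 40, 33)} → {(s, 40, 40), (v, 23, 29), (z, 23, 29)}
Union: {(s, 40, 40), (v, 23, 29), (z, 23, 29)} with {(p, 10, 9), (p, 13, 36), (s, 36, 6), (w, 18, 17), (x, 11, 24), (y, 3, 31)} → {(p, 10, 9), (p, 13, 36), (s, 36, 6), (s, 40, 40), (v, 23, 29), (w, 18, 17), (x, 11, 24), (y, 3, 31), (z, 23, 29)}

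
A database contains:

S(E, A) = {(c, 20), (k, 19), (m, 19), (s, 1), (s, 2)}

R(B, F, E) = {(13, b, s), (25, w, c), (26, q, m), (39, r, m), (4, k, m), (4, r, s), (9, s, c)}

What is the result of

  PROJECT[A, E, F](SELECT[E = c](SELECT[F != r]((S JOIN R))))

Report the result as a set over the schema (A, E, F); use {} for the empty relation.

Natural join on E: {(c, 20, 25, w), (c, 20, 9, s), (m, 19, 26, q), (m, 19, 39, r), (m, 19, 4, k), (s, 1, 13, b), (s, 1, 4, r), (s, 2, 13, b), (s, 2, 4, r)}
Selection F != r: {(c, 20, 25, w), (c, 20, 9, s), (m, 19, 26, q), (m, 19, 4, k), (s, 1, 13, b), (s, 2, 13, b)}
Selection E = c: {(c, 20, 25, w), (c, 20, 9, s)}
Projecting to A, E, F: {(20, c, s), (20, c, w)}

{(20, c, s), (20, c, w)}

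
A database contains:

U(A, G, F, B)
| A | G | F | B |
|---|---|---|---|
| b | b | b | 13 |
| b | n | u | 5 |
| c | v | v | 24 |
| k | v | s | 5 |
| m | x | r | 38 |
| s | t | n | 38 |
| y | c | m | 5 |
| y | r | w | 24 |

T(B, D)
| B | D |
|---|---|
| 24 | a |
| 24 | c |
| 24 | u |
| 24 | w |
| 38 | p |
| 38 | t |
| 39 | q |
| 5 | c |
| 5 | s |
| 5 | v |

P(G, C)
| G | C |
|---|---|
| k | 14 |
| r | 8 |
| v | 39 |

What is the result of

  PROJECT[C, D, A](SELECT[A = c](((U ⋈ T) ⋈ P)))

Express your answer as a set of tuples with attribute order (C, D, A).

Joining U and T on B yields {(b, n, u, 5, c), (b, n, u, 5, s), (b, n, u, 5, v), (c, v, v, 24, a), (c, v, v, 24, c), (c, v, v, 24, u), (c, v, v, 24, w), (k, v, s, 5, c), (k, v, s, 5, s), (k, v, s, 5, v), (m, x, r, 38, p), (m, x, r, 38, t), (s, t, n, 38, p), (s, t, n, 38, t), (y, c, m, 5, c), (y, c, m, 5, s), (y, c, m, 5, v), (y, r, w, 24, a), (y, r, w, 24, c), (y, r, w, 24, u), (y, r, w, 24, w)}.
Joining (U ⋈ T) and P on G yields {(c, v, v, 24, a, 39), (c, v, v, 24, c, 39), (c, v, v, 24, u, 39), (c, v, v, 24, w, 39), (k, v, s, 5, c, 39), (k, v, s, 5, s, 39), (k, v, s, 5, v, 39), (y, r, w, 24, a, 8), (y, r, w, 24, c, 8), (y, r, w, 24, u, 8), (y, r, w, 24, w, 8)}.
Apply σ_{A = c}; surviving tuples: {(c, v, v, 24, a, 39), (c, v, v, 24, c, 39), (c, v, v, 24, u, 39), (c, v, v, 24, w, 39)}
π_{C, D, A} gives {(39, a, c), (39, c, c), (39, u, c), (39, w, c)}.

{(39, a, c), (39, c, c), (39, u, c), (39, w, c)}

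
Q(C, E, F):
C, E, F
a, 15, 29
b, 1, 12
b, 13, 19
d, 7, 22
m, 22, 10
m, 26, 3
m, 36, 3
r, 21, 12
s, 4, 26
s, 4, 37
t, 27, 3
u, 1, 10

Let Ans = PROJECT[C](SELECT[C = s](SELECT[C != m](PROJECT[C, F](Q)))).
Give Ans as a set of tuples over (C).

Keep only column(s) C, F (1 duplicate(s) eliminated): {(a, 29), (b, 12), (b, 19), (d, 22), (m, 10), (m, 3), (r, 12), (s, 26), (s, 37), (t, 3), (u, 10)}
Apply σ_{C != m}; surviving tuples: {(a, 29), (b, 12), (b, 19), (d, 22), (r, 12), (s, 26), (s, 37), (t, 3), (u, 10)}
Apply σ_{C = s}; surviving tuples: {(s, 26), (s, 37)}
Keep only column(s) C (1 duplicate(s) eliminated): {s}

{s}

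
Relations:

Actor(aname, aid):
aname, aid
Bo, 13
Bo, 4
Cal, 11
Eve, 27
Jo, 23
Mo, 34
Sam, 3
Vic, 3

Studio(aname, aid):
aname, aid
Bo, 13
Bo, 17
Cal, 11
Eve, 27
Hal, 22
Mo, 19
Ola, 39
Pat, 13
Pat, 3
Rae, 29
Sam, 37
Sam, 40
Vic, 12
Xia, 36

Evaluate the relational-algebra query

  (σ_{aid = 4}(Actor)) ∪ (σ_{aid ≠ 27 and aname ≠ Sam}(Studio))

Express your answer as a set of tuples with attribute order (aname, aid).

Apply σ_{aid = 4}; surviving tuples: {(Bo, 4)}
Apply σ_{aid ≠ 27 and aname ≠ Sam}; surviving tuples: {(Bo, 13), (Bo, 17), (Cal, 11), (Hal, 22), (Mo, 19), (Ola, 39), (Pat, 13), (Pat, 3), (Rae, 29), (Vic, 12), (Xia, 36)}
Taking the union: {(Bo, 13), (Bo, 17), (Bo, 4), (Cal, 11), (Hal, 22), (Mo, 19), (Ola, 39), (Pat, 13), (Pat, 3), (Rae, 29), (Vic, 12), (Xia, 36)}

{(Bo, 13), (Bo, 17), (Bo, 4), (Cal, 11), (Hal, 22), (Mo, 19), (Ola, 39), (Pat, 13), (Pat, 3), (Rae, 29), (Vic, 12), (Xia, 36)}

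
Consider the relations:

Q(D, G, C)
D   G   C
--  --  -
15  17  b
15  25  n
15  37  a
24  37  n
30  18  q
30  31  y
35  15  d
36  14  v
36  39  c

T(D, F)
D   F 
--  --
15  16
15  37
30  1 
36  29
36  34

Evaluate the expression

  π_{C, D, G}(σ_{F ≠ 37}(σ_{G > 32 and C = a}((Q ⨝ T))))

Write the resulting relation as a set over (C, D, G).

Natural join on D: {(15, 17, b, 16), (15, 17, b, 37), (15, 25, n, 16), (15, 25, n, 37), (15, 37, a, 16), (15, 37, a, 37), (30, 18, q, 1), (30, 31, y, 1), (36, 14, v, 29), (36, 14, v, 34), (36, 39, c, 29), (36, 39, c, 34)}
σ[G > 32 and C = a]: keep tuples satisfying G > 32 and C = a → {(15, 37, a, 16), (15, 37, a, 37)}
σ[F ≠ 37]: keep tuples satisfying F ≠ 37 → {(15, 37, a, 16)}
π_{C, D, G} gives {(a, 15, 37)}.

{(a, 15, 37)}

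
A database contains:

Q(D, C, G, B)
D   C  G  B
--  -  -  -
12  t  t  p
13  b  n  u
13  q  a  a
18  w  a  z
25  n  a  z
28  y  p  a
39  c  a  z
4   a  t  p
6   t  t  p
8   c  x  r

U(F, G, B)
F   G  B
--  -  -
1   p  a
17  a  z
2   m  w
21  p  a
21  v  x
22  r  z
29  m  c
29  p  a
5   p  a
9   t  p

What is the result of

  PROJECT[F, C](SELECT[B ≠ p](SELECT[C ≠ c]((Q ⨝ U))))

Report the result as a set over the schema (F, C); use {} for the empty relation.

Q ⋈ U (natural join on G, B): {(12, t, t, p, 9), (18, w, a, z, 17), (25, n, a, z, 17), (28, y, p, a, 1), (28, y, p, a, 21), (28, y, p, a, 29), (28, y, p, a, 5), (39, c, a, z, 17), (4, a, t, p, 9), (6, t, t, p, 9)}
Apply σ_{C ≠ c}; surviving tuples: {(12, t, t, p, 9), (18, w, a, z, 17), (25, n, a, z, 17), (28, y, p, a, 1), (28, y, p, a, 21), (28, y, p, a, 29), (28, y, p, a, 5), (4, a, t, p, 9), (6, t, t, p, 9)}
Apply σ_{B ≠ p}; surviving tuples: {(18, w, a, z, 17), (25, n, a, z, 17), (28, y, p, a, 1), (28, y, p, a, 21), (28, y, p, a, 29), (28, y, p, a, 5)}
π_{F, C} gives {(1, y), (17, n), (17, w), (21, y), (29, y), (5, y)}.

{(1, y), (17, n), (17, w), (21, y), (29, y), (5, y)}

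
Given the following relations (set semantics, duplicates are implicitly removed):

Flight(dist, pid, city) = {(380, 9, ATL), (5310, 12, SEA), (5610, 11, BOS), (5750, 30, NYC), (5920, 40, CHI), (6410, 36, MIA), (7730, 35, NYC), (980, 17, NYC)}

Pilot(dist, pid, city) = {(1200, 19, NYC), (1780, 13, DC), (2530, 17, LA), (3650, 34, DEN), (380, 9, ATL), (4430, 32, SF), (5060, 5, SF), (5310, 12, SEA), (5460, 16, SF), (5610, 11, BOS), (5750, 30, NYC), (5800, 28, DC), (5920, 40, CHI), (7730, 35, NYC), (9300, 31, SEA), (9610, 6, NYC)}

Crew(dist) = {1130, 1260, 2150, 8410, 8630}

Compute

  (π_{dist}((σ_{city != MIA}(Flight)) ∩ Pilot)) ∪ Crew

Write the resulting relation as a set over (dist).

{1130, 1260, 2150, 380, 5310, 5610, 5750, 5920, 7730, 8410, 8630}

σ[city != MIA]: keep tuples satisfying city != MIA → {(380, 9, ATL), (5310, 12, SEA), (5610, 11, BOS), (5750, 30, NYC), (5920, 40, CHI), (7730, 35, NYC), (980, 17, NYC)}
Taking the intersection: {(380, 9, ATL), (5310, 12, SEA), (5610, 11, BOS), (5750, 30, NYC), (5920, 40, CHI), (7730, 35, NYC)}
Keep only column(s) dist: {380, 5310, 5610, 5750, 5920, 7730}
Taking the union: {1130, 1260, 2150, 380, 5310, 5610, 5750, 5920, 7730, 8410, 8630}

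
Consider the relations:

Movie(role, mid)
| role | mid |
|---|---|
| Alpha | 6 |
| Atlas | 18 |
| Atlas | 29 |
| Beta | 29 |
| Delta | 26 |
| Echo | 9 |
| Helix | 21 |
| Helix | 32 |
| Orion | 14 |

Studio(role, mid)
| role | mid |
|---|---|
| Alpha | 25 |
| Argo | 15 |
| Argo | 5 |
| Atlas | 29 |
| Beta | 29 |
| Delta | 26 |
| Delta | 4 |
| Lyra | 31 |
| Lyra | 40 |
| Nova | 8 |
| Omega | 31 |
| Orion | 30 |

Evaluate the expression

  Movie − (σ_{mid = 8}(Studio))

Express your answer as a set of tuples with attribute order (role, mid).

{(Alpha, 6), (Atlas, 18), (Atlas, 29), (Beta, 29), (Delta, 26), (Echo, 9), (Helix, 21), (Helix, 32), (Orion, 14)}

Selection mid = 8: {(Nova, 8)}
Taking the difference: {(Alpha, 6), (Atlas, 18), (Atlas, 29), (Beta, 29), (Delta, 26), (Echo, 9), (Helix, 21), (Helix, 32), (Orion, 14)}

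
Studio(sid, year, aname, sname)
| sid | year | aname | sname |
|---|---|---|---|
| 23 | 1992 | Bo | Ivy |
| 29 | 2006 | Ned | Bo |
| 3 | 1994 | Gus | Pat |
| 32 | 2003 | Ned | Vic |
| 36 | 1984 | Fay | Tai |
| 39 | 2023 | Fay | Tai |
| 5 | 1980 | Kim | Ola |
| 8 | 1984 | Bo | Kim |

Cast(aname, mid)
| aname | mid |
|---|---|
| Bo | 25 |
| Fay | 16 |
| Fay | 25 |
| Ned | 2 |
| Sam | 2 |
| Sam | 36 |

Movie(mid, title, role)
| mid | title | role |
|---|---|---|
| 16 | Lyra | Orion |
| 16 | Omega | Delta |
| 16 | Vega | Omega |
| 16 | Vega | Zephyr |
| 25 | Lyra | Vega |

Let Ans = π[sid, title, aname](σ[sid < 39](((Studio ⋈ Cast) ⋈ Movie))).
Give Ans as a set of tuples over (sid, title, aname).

{(23, Lyra, Bo), (36, Lyra, Fay), (36, Omega, Fay), (36, Vega, Fay), (8, Lyra, Bo)}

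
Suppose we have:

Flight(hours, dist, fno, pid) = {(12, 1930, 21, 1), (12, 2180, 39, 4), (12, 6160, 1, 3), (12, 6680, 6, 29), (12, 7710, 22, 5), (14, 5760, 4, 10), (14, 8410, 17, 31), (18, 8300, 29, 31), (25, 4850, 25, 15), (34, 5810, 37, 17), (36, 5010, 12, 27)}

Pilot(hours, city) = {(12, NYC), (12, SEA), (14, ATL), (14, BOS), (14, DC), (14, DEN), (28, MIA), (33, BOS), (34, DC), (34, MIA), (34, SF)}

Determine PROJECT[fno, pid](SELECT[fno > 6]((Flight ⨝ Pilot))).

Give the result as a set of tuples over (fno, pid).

{(17, 31), (21, 1), (22, 5), (37, 17), (39, 4)}

Flight ⋈ Pilot (natural join on hours): {(12, 1930, 21, 1, NYC), (12, 1930, 21, 1, SEA), (12, 2180, 39, 4, NYC), (12, 2180, 39, 4, SEA), (12, 6160, 1, 3, NYC), (12, 6160, 1, 3, SEA), (12, 6680, 6, 29, NYC), (12, 6680, 6, 29, SEA), (12, 7710, 22, 5, NYC), (12, 7710, 22, 5, SEA), (14, 5760, 4, 10, ATL), (14, 5760, 4, 10, BOS), (14, 5760, 4, 10, DC), (14, 5760, 4, 10, DEN), (14, 8410, 17, 31, ATL), (14, 8410, 17, 31, BOS), (14, 8410, 17, 31, DC), (14, 8410, 17, 31, DEN), (34, 5810, 37, 17, DC), (34, 5810, 37, 17, MIA), (34, 5810, 37, 17, SF)}
Filtering on fno > 6 leaves {(12, 1930, 21, 1, NYC), (12, 1930, 21, 1, SEA), (12, 2180, 39, 4, NYC), (12, 2180, 39, 4, SEA), (12, 7710, 22, 5, NYC), (12, 7710, 22, 5, SEA), (14, 8410, 17, 31, ATL), (14, 8410, 17, 31, BOS), (14, 8410, 17, 31, DC), (14, 8410, 17, 31, DEN), (34, 5810, 37, 17, DC), (34, 5810, 37, 17, MIA), (34, 5810, 37, 17, SF)}.
π_{fno, pid} gives {(17, 31), (21, 1), (22, 5), (37, 17), (39, 4)} (8 duplicate(s) eliminated).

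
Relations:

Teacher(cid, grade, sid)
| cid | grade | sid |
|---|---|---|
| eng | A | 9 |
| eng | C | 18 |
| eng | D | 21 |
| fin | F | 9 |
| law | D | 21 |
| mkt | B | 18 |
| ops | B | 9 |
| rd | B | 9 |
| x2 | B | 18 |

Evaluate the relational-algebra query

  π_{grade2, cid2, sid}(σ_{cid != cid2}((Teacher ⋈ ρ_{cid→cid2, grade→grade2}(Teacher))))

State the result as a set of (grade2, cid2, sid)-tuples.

{(A, eng, 9), (B, mkt, 18), (B, ops, 9), (B, rd, 9), (B, x2, 18), (C, eng, 18), (D, eng, 21), (D, law, 21), (F, fin, 9)}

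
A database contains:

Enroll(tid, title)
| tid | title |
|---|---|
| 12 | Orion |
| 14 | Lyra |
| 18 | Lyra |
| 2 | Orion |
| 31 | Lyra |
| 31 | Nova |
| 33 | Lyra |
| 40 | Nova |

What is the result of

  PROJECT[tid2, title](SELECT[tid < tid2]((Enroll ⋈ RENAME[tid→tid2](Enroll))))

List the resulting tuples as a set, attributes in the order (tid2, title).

{(12, Orion), (18, Lyra), (31, Lyra), (33, Lyra), (40, Nova)}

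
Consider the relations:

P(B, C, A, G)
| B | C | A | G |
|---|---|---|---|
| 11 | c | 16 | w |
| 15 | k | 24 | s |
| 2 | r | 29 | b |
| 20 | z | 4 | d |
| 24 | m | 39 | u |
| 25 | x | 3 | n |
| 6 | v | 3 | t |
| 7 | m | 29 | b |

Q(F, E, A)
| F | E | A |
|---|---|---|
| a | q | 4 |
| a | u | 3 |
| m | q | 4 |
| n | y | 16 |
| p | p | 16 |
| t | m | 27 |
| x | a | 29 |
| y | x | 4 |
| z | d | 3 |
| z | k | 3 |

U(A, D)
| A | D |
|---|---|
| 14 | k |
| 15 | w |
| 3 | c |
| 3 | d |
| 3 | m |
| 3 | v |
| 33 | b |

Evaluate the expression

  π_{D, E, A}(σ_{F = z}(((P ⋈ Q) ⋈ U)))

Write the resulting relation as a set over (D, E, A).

{(c, d, 3), (c, k, 3), (d, d, 3), (d, k, 3), (m, d, 3), (m, k, 3), (v, d, 3), (v, k, 3)}

Joining P and Q on A yields {(11, c, 16, w, n, y), (11, c, 16, w, p, p), (2, r, 29, b, x, a), (20, z, 4, d, a, q), (20, z, 4, d, m, q), (20, z, 4, d, y, x), (25, x, 3, n, a, u), (25, x, 3, n, z, d), (25, x, 3, n, z, k), (6, v, 3, t, a, u), (6, v, 3, t, z, d), (6, v, 3, t, z, k), (7, m, 29, b, x, a)}.
Joining (P ⋈ Q) and U on A yields {(25, x, 3, n, a, u, c), (25, x, 3, n, a, u, d), (25, x, 3, n, a, u, m), (25, x, 3, n, a, u, v), (25, x, 3, n, z, d, c), (25, x, 3, n, z, d, d), (25, x, 3, n, z, d, m), (25, x, 3, n, z, d, v), (25, x, 3, n, z, k, c), (25, x, 3, n, z, k, d), (25, x, 3, n, z, k, m), (25, x, 3, n, z, k, v), (6, v, 3, t, a, u, c), (6, v, 3, t, a, u, d), (6, v, 3, t, a, u, m), (6, v, 3, t, a, u, v), (6, v, 3, t, z, d, c), (6, v, 3, t, z, d, d), (6, v, 3, t, z, d, m), (6, v, 3, t, z, d, v), (6, v, 3, t, z, k, c), (6, v, 3, t, z, k, d), (6, v, 3, t, z, k, m), (6, v, 3, t, z, k, v)}.
Filtering on F = z leaves {(25, x, 3, n, z, d, c), (25, x, 3, n, z, d, d), (25, x, 3, n, z, d, m), (25, x, 3, n, z, d, v), (25, x, 3, n, z, k, c), (25, x, 3, n, z, k, d), (25, x, 3, n, z, k, m), (25, x, 3, n, z, k, v), (6, v, 3, t, z, d, c), (6, v, 3, t, z, d, d), (6, v, 3, t, z, d, m), (6, v, 3, t, z, d, v), (6, v, 3, t, z, k, c), (6, v, 3, t, z, k, d), (6, v, 3, t, z, k, m), (6, v, 3, t, z, k, v)}.
π_{D, E, A} gives {(c, d, 3), (c, k, 3), (d, d, 3), (d, k, 3), (m, d, 3), (m, k, 3), (v, d, 3), (v, k, 3)} (8 duplicate(s) eliminated).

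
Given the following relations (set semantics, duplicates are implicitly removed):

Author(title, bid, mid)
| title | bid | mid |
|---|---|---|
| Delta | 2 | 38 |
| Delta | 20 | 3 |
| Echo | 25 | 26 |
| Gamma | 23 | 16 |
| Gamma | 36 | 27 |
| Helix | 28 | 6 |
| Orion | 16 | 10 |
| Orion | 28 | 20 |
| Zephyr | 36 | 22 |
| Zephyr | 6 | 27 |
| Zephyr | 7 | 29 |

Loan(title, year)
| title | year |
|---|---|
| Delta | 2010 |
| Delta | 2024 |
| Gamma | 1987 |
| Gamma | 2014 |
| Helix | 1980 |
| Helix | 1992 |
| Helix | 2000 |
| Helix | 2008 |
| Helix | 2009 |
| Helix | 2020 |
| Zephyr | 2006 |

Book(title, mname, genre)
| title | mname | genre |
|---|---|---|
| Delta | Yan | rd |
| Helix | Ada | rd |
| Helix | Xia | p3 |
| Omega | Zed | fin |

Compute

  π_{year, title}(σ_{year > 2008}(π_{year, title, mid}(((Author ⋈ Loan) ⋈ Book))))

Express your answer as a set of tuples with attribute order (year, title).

{(2009, Helix), (2010, Delta), (2020, Helix), (2024, Delta)}

Natural join on title: {(Delta, 2, 38, 2010), (Delta, 2, 38, 2024), (Delta, 20, 3, 2010), (Delta, 20, 3, 2024), (Gamma, 23, 16, 1987), (Gamma, 23, 16, 2014), (Gamma, 36, 27, 1987), (Gamma, 36, 27, 2014), (Helix, 28, 6, 1980), (Helix, 28, 6, 1992), (Helix, 28, 6, 2000), (Helix, 28, 6, 2008), (Helix, 28, 6, 2009), (Helix, 28, 6, 2020), (Zephyr, 36, 22, 2006), (Zephyr, 6, 27, 2006), (Zephyr, 7, 29, 2006)}
Natural join on title: {(Delta, 2, 38, 2010, Yan, rd), (Delta, 2, 38, 2024, Yan, rd), (Delta, 20, 3, 2010, Yan, rd), (Delta, 20, 3, 2024, Yan, rd), (Helix, 28, 6, 1980, Ada, rd), (Helix, 28, 6, 1980, Xia, p3), (Helix, 28, 6, 1992, Ada, rd), (Helix, 28, 6, 1992, Xia, p3), (Helix, 28, 6, 2000, Ada, rd), (Helix, 28, 6, 2000, Xia, p3), (Helix, 28, 6, 2008, Ada, rd), (Helix, 28, 6, 2008, Xia, p3), (Helix, 28, 6, 2009, Ada, rd), (Helix, 28, 6, 2009, Xia, p3), (Helix, 28, 6, 2020, Ada, rd), (Helix, 28, 6, 2020, Xia, p3)}
Projecting to year, title, mid (6 duplicate(s) eliminated): {(1980, Helix, 6), (1992, Helix, 6), (2000, Helix, 6), (2008, Helix, 6), (2009, Helix, 6), (2010, Delta, 3), (2010, Delta, 38), (2020, Helix, 6), (2024, Delta, 3), (2024, Delta, 38)}
σ[year > 2008]: keep tuples satisfying year > 2008 → {(2009, Helix, 6), (2010, Delta, 3), (2010, Delta, 38), (2020, Helix, 6), (2024, Delta, 3), (2024, Delta, 38)}
Projecting to year, title (2 duplicate(s) eliminated): {(2009, Helix), (2010, Delta), (2020, Helix), (2024, Delta)}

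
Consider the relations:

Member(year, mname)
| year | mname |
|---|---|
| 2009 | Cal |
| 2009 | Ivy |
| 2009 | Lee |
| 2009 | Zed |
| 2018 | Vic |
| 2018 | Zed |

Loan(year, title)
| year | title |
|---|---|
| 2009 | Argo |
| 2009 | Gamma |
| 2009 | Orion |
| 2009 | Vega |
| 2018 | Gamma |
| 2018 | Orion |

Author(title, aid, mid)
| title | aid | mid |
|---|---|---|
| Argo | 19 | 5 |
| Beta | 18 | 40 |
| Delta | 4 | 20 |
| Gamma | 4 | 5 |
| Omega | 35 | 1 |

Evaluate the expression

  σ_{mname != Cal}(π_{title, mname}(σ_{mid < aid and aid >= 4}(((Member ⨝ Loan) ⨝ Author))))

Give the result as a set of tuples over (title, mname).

Joining Member and Loan on year yields {(2009, Cal, Argo), (2009, Cal, Gamma), (2009, Cal, Orion), (2009, Cal, Vega), (2009, Ivy, Argo), (2009, Ivy, Gamma), (2009, Ivy, Orion), (2009, Ivy, Vega), (2009, Lee, Argo), (2009, Lee, Gamma), (2009, Lee, Orion), (2009, Lee, Vega), (2009, Zed, Argo), (2009, Zed, Gamma), (2009, Zed, Orion), (2009, Zed, Vega), (2018, Vic, Gamma), (2018, Vic, Orion), (2018, Zed, Gamma), (2018, Zed, Orion)}.
Joining (Member ⨝ Loan) and Author on title yields {(2009, Cal, Argo, 19, 5), (2009, Cal, Gamma, 4, 5), (2009, Ivy, Argo, 19, 5), (2009, Ivy, Gamma, 4, 5), (2009, Lee, Argo, 19, 5), (2009, Lee, Gamma, 4, 5), (2009, Zed, Argo, 19, 5), (2009, Zed, Gamma, 4, 5), (2018, Vic, Gamma, 4, 5), (2018, Zed, Gamma, 4, 5)}.
Selection mid < aid and aid >= 4: {(2009, Cal, Argo, 19, 5), (2009, Ivy, Argo, 19, 5), (2009, Lee, Argo, 19, 5), (2009, Zed, Argo, 19, 5)}
π[title, mname]: project onto (title, mname) → {(Argo, Cal), (Argo, Ivy), (Argo, Lee), (Argo, Zed)}
Selection mname != Cal: {(Argo, Ivy), (Argo, Lee), (Argo, Zed)}

{(Argo, Ivy), (Argo, Lee), (Argo, Zed)}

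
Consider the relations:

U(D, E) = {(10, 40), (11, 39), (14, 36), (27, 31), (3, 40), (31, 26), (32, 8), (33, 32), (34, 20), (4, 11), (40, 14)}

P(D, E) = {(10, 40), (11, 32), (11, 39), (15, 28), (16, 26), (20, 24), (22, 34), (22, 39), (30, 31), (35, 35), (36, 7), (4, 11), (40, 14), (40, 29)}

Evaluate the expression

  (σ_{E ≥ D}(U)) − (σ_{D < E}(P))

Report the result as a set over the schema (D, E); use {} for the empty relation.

{(14, 36), (27, 31), (3, 40)}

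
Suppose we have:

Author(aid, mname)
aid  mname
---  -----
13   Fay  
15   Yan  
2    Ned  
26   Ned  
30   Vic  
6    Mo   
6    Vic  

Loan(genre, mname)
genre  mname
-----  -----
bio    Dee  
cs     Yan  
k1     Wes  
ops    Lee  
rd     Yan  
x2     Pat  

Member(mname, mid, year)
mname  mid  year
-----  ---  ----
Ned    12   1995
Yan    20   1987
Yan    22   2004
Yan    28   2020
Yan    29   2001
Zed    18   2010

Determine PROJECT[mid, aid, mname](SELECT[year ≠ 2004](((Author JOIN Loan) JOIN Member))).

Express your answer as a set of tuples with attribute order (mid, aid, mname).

Joining Author and Loan on mname yields {(15, Yan, cs), (15, Yan, rd)}.
Joining (Author JOIN Loan) and Member on mname yields {(15, Yan, cs, 20, 1987), (15, Yan, cs, 22, 2004), (15, Yan, cs, 28, 2020), (15, Yan, cs, 29, 2001), (15, Yan, rd, 20, 1987), (15, Yan, rd, 22, 2004), (15, Yan, rd, 28, 2020), (15, Yan, rd, 29, 2001)}.
σ[year ≠ 2004]: keep tuples satisfying year ≠ 2004 → {(15, Yan, cs, 20, 1987), (15, Yan, cs, 28, 2020), (15, Yan, cs, 29, 2001), (15, Yan, rd, 20, 1987), (15, Yan, rd, 28, 2020), (15, Yan, rd, 29, 2001)}
Keep only column(s) mid, aid, mname (3 duplicate(s) eliminated): {(20, 15, Yan), (28, 15, Yan), (29, 15, Yan)}

{(20, 15, Yan), (28, 15, Yan), (29, 15, Yan)}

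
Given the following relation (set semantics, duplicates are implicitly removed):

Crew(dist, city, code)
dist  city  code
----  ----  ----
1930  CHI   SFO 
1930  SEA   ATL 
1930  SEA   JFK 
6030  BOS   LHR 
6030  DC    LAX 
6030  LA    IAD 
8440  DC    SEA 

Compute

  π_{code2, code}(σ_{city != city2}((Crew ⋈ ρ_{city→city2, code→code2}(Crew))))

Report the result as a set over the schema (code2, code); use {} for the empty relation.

ρ[city→city2, code→code2]: schema becomes (dist, city2, code2); tuples unchanged.
Natural join on dist: {(1930, CHI, SFO, CHI, SFO), (1930, CHI, SFO, SEA, ATL), (1930, CHI, SFO, SEA, JFK), (1930, SEA, ATL, CHI, SFO), (1930, SEA, ATL, SEA, ATL), (1930, SEA, ATL, SEA, JFK), (1930, SEA, JFK, CHI, SFO), (1930, SEA, JFK, SEA, ATL), (1930, SEA, JFK, SEA, JFK), (6030, BOS, LHR, BOS, LHR), (6030, BOS, LHR, DC, LAX), (6030, BOS, LHR, LA, IAD), (6030, DC, LAX, BOS, LHR), (6030, DC, LAX, DC, LAX), (6030, DC, LAX, LA, IAD), (6030, LA, IAD, BOS, LHR), (6030, LA, IAD, DC, LAX), (6030, LA, IAD, LA, IAD), (8440, DC, SEA, DC, SEA)}
Selection city != city2: {(1930, CHI, SFO, SEA, ATL), (1930, CHI, SFO, SEA, JFK), (1930, SEA, ATL, CHI, SFO), (1930, SEA, JFK, CHI, SFO), (6030, BOS, LHR, DC, LAX), (6030, BOS, LHR, LA, IAD), (6030, DC, LAX, BOS, LHR), (6030, DC, LAX, LA, IAD), (6030, LA, IAD, BOS, LHR), (6030, LA, IAD, DC, LAX)}
Keep only column(s) code2, code: {(ATL, SFO), (IAD, LAX), (IAD, LHR), (JFK, SFO), (LAX, IAD), (LAX, LHR), (LHR, IAD), (LHR, LAX), (SFO, ATL), (SFO, JFK)}

{(ATL, SFO), (IAD, LAX), (IAD, LHR), (JFK, SFO), (LAX, IAD), (LAX, LHR), (LHR, IAD), (LHR, LAX), (SFO, ATL), (SFO, JFK)}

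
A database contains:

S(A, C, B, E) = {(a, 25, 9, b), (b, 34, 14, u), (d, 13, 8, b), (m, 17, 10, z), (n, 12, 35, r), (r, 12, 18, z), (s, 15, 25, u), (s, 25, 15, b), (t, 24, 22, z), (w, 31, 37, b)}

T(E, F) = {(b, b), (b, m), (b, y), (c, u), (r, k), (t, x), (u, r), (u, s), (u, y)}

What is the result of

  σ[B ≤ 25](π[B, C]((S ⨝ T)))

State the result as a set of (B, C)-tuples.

{(14, 34), (15, 25), (25, 15), (8, 13), (9, 25)}

Joining S and T on E yields {(a, 25, 9, b, b), (a, 25, 9, b, m), (a, 25, 9, b, y), (b, 34, 14, u, r), (b, 34, 14, u, s), (b, 34, 14, u, y), (d, 13, 8, b, b), (d, 13, 8, b, m), (d, 13, 8, b, y), (n, 12, 35, r, k), (s, 15, 25, u, r), (s, 15, 25, u, s), (s, 15, 25, u, y), (s, 25, 15, b, b), (s, 25, 15, b, m), (s, 25, 15, b, y), (w, 31, 37, b, b), (w, 31, 37, b, m), (w, 31, 37, b, y)}.
π[B, C]: project onto (B, C) (12 duplicate(s) eliminated) → {(14, 34), (15, 25), (25, 15), (35, 12), (37, 31), (8, 13), (9, 25)}
σ[B ≤ 25]: keep tuples satisfying B ≤ 25 → {(14, 34), (15, 25), (25, 15), (8, 13), (9, 25)}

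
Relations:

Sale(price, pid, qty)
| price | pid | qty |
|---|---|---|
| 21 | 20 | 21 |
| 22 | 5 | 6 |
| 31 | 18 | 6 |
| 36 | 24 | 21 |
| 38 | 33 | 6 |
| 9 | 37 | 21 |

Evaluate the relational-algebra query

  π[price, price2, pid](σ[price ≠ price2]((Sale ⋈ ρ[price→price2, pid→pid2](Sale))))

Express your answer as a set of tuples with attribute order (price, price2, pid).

ρ[price→price2, pid→pid2]: schema becomes (price2, pid2, qty); tuples unchanged.
Joining Sale and ρ[price→price2, pid→pid2](Sale) on qty yields {(21, 20, 21, 21, 20), (21, 20, 21, 36, 24), (21, 20, 21, 9, 37), (22, 5, 6, 22, 5), (22, 5, 6, 31, 18), (22, 5, 6, 38, 33), (31, 18, 6, 22, 5), (31, 18, 6, 31, 18), (31, 18, 6, 38, 33), (36, 24, 21, 21, 20), (36, 24, 21, 36, 24), (36, 24, 21, 9, 37), (38, 33, 6, 22, 5), (38, 33, 6, 31, 18), (38, 33, 6, 38, 33), (9, 37, 21, 21, 20), (9, 37, 21, 36, 24), (9, 37, 21, 9, 37)}.
Filtering on price ≠ price2 leaves {(21, 20, 21, 36, 24), (21, 20, 21, 9, 37), (22, 5, 6, 31, 18), (22, 5, 6, 38, 33), (31, 18, 6, 22, 5), (31, 18, 6, 38, 33), (36, 24, 21, 21, 20), (36, 24, 21, 9, 37), (38, 33, 6, 22, 5), (38, 33, 6, 31, 18), (9, 37, 21, 21, 20), (9, 37, 21, 36, 24)}.
π[price, price2, pid]: project onto (price, price2, pid) → {(21, 36, 20), (21, 9, 20), (22, 31, 5), (22, 38, 5), (31, 22, 18), (31, 38, 18), (36, 21, 24), (36, 9, 24), (38, 22, 33), (38, 31, 33), (9, 21, 37), (9, 36, 37)}

{(21, 36, 20), (21, 9, 20), (22, 31, 5), (22, 38, 5), (31, 22, 18), (31, 38, 18), (36, 21, 24), (36, 9, 24), (38, 22, 33), (38, 31, 33), (9, 21, 37), (9, 36, 37)}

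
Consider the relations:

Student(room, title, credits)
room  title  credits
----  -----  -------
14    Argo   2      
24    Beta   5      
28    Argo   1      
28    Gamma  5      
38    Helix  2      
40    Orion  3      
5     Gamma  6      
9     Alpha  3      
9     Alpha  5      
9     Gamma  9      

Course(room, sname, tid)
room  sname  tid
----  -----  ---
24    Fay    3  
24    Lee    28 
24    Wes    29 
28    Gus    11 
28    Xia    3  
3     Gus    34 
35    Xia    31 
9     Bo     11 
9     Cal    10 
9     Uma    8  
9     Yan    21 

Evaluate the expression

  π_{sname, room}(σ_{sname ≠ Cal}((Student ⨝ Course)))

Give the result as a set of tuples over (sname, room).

Natural join on room: {(24, Beta, 5, Fay, 3), (24, Beta, 5, Lee, 28), (24, Beta, 5, Wes, 29), (28, Argo, 1, Gus, 11), (28, Argo, 1, Xia, 3), (28, Gamma, 5, Gus, 11), (28, Gamma, 5, Xia, 3), (9, Alpha, 3, Bo, 11), (9, Alpha, 3, Cal, 10), (9, Alpha, 3, Uma, 8), (9, Alpha, 3, Yan, 21), (9, Alpha, 5, Bo, 11), (9, Alpha, 5, Cal, 10), (9, Alpha, 5, Uma, 8), (9, Alpha, 5, Yan, 21), (9, Gamma, 9, Bo, 11), (9, Gamma, 9, Cal, 10), (9, Gamma, 9, Uma, 8), (9, Gamma, 9, Yan, 21)}
σ[sname ≠ Cal]: keep tuples satisfying sname ≠ Cal → {(24, Beta, 5, Fay, 3), (24, Beta, 5, Lee, 28), (24, Beta, 5, Wes, 29), (28, Argo, 1, Gus, 11), (28, Argo, 1, Xia, 3), (28, Gamma, 5, Gus, 11), (28, Gamma, 5, Xia, 3), (9, Alpha, 3, Bo, 11), (9, Alpha, 3, Uma, 8), (9, Alpha, 3, Yan, 21), (9, Alpha, 5, Bo, 11), (9, Alpha, 5, Uma, 8), (9, Alpha, 5, Yan, 21), (9, Gamma, 9, Bo, 11), (9, Gamma, 9, Uma, 8), (9, Gamma, 9, Yan, 21)}
Projecting to sname, room (8 duplicate(s) eliminated): {(Bo, 9), (Fay, 24), (Gus, 28), (Lee, 24), (Uma, 9), (Wes, 24), (Xia, 28), (Yan, 9)}

{(Bo, 9), (Fay, 24), (Gus, 28), (Lee, 24), (Uma, 9), (Wes, 24), (Xia, 28), (Yan, 9)}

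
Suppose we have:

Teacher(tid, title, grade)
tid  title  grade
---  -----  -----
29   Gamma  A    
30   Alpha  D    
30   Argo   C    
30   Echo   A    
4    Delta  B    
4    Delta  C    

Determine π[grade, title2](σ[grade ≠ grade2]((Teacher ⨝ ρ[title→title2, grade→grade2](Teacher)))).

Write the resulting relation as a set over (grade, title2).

ρ[title→title2, grade→grade2]: schema becomes (tid, title2, grade2); tuples unchanged.
Teacher ⋈ ρ[title→title2, grade→grade2](Teacher) (natural join on tid): {(29, Gamma, A, Gamma, A), (30, Alpha, D, Alpha, D), (30, Alpha, D, Argo, C), (30, Alpha, D, Echo, A), (30, Argo, C, Alpha, D), (30, Argo, C, Argo, C), (30, Argo, C, Echo, A), (30, Echo, A, Alpha, D), (30, Echo, A, Argo, C), (30, Echo, A, Echo, A), (4, Delta, B, Delta, B), (4, Delta, B, Delta, C), (4, Delta, C, Delta, B), (4, Delta, C, Delta, C)}
Filtering on grade ≠ grade2 leaves {(30, Alpha, D, Argo, C), (30, Alpha, D, Echo, A), (30, Argo, C, Alpha, D), (30, Argo, C, Echo, A), (30, Echo, A, Alpha, D), (30, Echo, A, Argo, C), (4, Delta, B, Delta, C), (4, Delta, C, Delta, B)}.
Keep only column(s) grade, title2: {(A, Alpha), (A, Argo), (B, Delta), (C, Alpha), (C, Delta), (C, Echo), (D, Argo), (D, Echo)}

{(A, Alpha), (A, Argo), (B, Delta), (C, Alpha), (C, Delta), (C, Echo), (D, Argo), (D, Echo)}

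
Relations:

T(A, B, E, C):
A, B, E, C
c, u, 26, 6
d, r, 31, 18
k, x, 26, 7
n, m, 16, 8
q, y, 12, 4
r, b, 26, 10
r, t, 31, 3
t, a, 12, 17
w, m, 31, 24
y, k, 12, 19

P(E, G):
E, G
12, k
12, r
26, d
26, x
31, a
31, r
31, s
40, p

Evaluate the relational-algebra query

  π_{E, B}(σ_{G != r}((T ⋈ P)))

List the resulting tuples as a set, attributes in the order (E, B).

Joining T and P on E yields {(c, u, 26, 6, d), (c, u, 26, 6, x), (d, r, 31, 18, a), (d, r, 31, 18, r), (d, r, 31, 18, s), (k, x, 26, 7, d), (k, x, 26, 7, x), (q, y, 12, 4, k), (q, y, 12, 4, r), (r, b, 26, 10, d), (r, b, 26, 10, x), (r, t, 31, 3, a), (r, t, 31, 3, r), (r, t, 31, 3, s), (t, a, 12, 17, k), (t, a, 12, 17, r), (w, m, 31, 24, a), (w, m, 31, 24, r), (w, m, 31, 24, s), (y, k, 12, 19, k), (y, k, 12, 19, r)}.
Selection G != r: {(c, u, 26, 6, d), (c, u, 26, 6, x), (d, r, 31, 18, a), (d, r, 31, 18, s), (k, x, 26, 7, d), (k, x, 26, 7, x), (q, y, 12, 4, k), (r, b, 26, 10, d), (r, b, 26, 10, x), (r, t, 31, 3, a), (r, t, 31, 3, s), (t, a, 12, 17, k), (w, m, 31, 24, a), (w, m, 31, 24, s), (y, k, 12, 19, k)}
Keep only column(s) E, B (6 duplicate(s) eliminated): {(12, a), (12, k), (12, y), (26, b), (26, u), (26, x), (31, m), (31, r), (31, t)}

{(12, a), (12, k), (12, y), (26, b), (26, u), (26, x), (31, m), (31, r), (31, t)}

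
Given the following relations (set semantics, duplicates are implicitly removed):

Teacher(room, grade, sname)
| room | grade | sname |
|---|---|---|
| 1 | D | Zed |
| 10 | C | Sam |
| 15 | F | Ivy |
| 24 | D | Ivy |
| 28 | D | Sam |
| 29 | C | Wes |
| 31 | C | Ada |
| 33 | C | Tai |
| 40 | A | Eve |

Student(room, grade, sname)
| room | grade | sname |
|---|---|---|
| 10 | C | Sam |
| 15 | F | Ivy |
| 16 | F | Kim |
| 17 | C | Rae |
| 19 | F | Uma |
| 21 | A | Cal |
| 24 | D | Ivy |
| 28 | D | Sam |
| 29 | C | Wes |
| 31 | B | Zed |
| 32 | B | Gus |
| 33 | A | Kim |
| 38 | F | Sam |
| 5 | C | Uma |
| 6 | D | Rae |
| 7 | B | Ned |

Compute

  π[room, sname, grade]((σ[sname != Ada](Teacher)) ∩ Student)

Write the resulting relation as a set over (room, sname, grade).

Apply σ_{sname != Ada}; surviving tuples: {(1, D, Zed), (10, C, Sam), (15, F, Ivy), (24, D, Ivy), (28, D, Sam), (29, C, Wes), (33, C, Tai), (40, A, Eve)}
Taking the intersection: {(10, C, Sam), (15, F, Ivy), (24, D, Ivy), (28, D, Sam), (29, C, Wes)}
Projecting to room, sname, grade: {(10, Sam, C), (15, Ivy, F), (24, Ivy, D), (28, Sam, D), (29, Wes, C)}

{(10, Sam, C), (15, Ivy, F), (24, Ivy, D), (28, Sam, D), (29, Wes, C)}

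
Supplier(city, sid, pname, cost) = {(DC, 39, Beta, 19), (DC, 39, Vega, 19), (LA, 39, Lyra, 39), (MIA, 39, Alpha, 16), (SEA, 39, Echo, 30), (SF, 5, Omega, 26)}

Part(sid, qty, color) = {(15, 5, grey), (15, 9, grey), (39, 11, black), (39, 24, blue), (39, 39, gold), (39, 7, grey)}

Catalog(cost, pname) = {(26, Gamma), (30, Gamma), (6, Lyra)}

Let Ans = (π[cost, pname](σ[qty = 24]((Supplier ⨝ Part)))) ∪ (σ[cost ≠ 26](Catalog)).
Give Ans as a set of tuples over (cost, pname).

Supplier ⋈ Part (natural join on sid): {(DC, 39, Beta, 19, 11, black), (DC, 39, Beta, 19, 24, blue), (DC, 39, Beta, 19, 39, gold), (DC, 39, Beta, 19, 7, grey), (DC, 39, Vega, 19, 11, black), (DC, 39, Vega, 19, 24, blue), (DC, 39, Vega, 19, 39, gold), (DC, 39, Vega, 19, 7, grey), (LA, 39, Lyra, 39, 11, black), (LA, 39, Lyra, 39, 24, blue), (LA, 39, Lyra, 39, 39, gold), (LA, 39, Lyra, 39, 7, grey), (MIA, 39, Alpha, 16, 11, black), (MIA, 39, Alpha, 16, 24, blue), (MIA, 39, Alpha, 16, 39, gold), (MIA, 39, Alpha, 16, 7, grey), (SEA, 39, Echo, 30, 11, black), (SEA, 39, Echo, 30, 24, blue), (SEA, 39, Echo, 30, 39, gold), (SEA, 39, Echo, 30, 7, grey)}
Apply σ_{qty = 24}; surviving tuples: {(DC, 39, Beta, 19, 24, blue), (DC, 39, Vega, 19, 24, blue), (LA, 39, Lyra, 39, 24, blue), (MIA, 39, Alpha, 16, 24, blue), (SEA, 39, Echo, 30, 24, blue)}
Keep only column(s) cost, pname: {(16, Alpha), (19, Beta), (19, Vega), (30, Echo), (39, Lyra)}
Apply σ_{cost ≠ 26}; surviving tuples: {(30, Gamma), (6, Lyra)}
Taking the union: {(16, Alpha), (19, Beta), (19, Vega), (30, Echo), (30, Gamma), (39, Lyra), (6, Lyra)}

{(16, Alpha), (19, Beta), (19, Vega), (30, Echo), (30, Gamma), (39, Lyra), (6, Lyra)}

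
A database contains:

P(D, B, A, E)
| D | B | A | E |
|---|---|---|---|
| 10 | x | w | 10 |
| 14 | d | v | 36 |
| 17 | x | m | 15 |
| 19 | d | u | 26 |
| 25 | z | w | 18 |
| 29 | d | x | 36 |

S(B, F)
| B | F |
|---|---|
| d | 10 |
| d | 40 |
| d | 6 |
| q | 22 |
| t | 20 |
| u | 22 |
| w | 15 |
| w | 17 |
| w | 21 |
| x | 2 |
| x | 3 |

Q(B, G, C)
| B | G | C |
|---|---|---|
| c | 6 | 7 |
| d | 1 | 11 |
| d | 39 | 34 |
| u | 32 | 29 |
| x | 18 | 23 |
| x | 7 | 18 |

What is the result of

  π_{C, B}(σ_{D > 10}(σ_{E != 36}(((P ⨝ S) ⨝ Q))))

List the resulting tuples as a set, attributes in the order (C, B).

{(11, d), (18, x), (23, x), (34, d)}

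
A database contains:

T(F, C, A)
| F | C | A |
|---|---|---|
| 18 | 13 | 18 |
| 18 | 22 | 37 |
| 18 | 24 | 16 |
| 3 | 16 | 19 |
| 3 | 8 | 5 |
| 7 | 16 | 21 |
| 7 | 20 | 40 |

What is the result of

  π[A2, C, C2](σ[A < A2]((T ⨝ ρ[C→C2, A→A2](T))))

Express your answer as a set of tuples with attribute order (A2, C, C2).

ρ[C→C2, A→A2]: schema becomes (F, C2, A2); tuples unchanged.
T ⋈ ρ[C→C2, A→A2](T) (natural join on F): {(18, 13, 18, 13, 18), (18, 13, 18, 22, 37), (18, 13, 18, 24, 16), (18, 22, 37, 13, 18), (18, 22, 37, 22, 37), (18, 22, 37, 24, 16), (18, 24, 16, 13, 18), (18, 24, 16, 22, 37), (18, 24, 16, 24, 16), (3, 16, 19, 16, 19), (3, 16, 19, 8, 5), (3, 8, 5, 16, 19), (3, 8, 5, 8, 5), (7, 16, 21, 16, 21), (7, 16, 21, 20, 40), (7, 20, 40, 16, 21), (7, 20, 40, 20, 40)}
Filtering on A < A2 leaves {(18, 13, 18, 22, 37), (18, 24, 16, 13, 18), (18, 24, 16, 22, 37), (3, 8, 5, 16, 19), (7, 16, 21, 20, 40)}.
π[A2, C, C2]: project onto (A2, C, C2) → {(18, 24, 13), (19, 8, 16), (37, 13, 22), (37, 24, 22), (40, 16, 20)}

{(18, 24, 13), (19, 8, 16), (37, 13, 22), (37, 24, 22), (40, 16, 20)}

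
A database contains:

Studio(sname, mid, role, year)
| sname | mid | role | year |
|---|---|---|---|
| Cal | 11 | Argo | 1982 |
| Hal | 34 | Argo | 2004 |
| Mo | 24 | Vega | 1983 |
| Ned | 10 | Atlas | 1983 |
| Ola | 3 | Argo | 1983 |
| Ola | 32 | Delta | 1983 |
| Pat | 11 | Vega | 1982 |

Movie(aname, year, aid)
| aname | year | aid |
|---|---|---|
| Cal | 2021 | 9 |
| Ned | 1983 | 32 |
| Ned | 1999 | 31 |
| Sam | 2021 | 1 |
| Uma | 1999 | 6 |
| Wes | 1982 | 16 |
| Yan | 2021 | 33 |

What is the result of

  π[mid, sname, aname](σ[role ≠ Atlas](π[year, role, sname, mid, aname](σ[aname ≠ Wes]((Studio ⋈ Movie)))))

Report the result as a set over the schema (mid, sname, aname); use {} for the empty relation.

{(24, Mo, Ned), (3, Ola, Ned), (32, Ola, Ned)}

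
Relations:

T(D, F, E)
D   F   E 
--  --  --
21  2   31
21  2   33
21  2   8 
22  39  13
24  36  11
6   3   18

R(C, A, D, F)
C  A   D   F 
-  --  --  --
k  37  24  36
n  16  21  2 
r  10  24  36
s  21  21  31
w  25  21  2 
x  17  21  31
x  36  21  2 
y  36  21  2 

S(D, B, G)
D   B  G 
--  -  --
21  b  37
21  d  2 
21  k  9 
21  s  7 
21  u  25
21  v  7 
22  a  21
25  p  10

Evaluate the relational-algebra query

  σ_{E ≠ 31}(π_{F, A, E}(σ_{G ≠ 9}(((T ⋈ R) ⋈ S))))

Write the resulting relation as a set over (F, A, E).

{(2, 16, 33), (2, 16, 8), (2, 25, 33), (2, 25, 8), (2, 36, 33), (2, 36, 8)}

Joining T and R on D, F yields {(21, 2, 31, n, 16), (21, 2, 31, w, 25), (21, 2, 31, x, 36), (21, 2, 31, y, 36), (21, 2, 33, n, 16), (21, 2, 33, w, 25), (21, 2, 33, x, 36), (21, 2, 33, y, 36), (21, 2, 8, n, 16), (21, 2, 8, w, 25), (21, 2, 8, x, 36), (21, 2, 8, y, 36), (24, 36, 11, k, 37), (24, 36, 11, r, 10)}.
Joining (T ⋈ R) and S on D yields {(21, 2, 31, n, 16, b, 37), (21, 2, 31, n, 16, d, 2), (21, 2, 31, n, 16, k, 9), (21, 2, 31, n, 16, s, 7), (21, 2, 31, n, 16, u, 25), (21, 2, 31, n, 16, v, 7), (21, 2, 31, w, 25, b, 37), (21, 2, 31, w, 25, d, 2), (21, 2, 31, w, 25, k, 9), (21, 2, 31, w, 25, s, 7), (21, 2, 31, w, 25, u, 25), (21, 2, 31, w, 25, v, 7), (21, 2, 31, x, 36, b, 37), (21, 2, 31, x, 36, d, 2), (21, 2, 31, x, 36, k, 9), (21, 2, 31, x, 36, s, 7), (21, 2, 31, x, 36, u, 25), (21, 2, 31, x, 36, v, 7), (21, 2, 31, y, 36, b, 37), (21, 2, 31, y, 36, d, 2), (21, 2, 31, y, 36, k, 9), (21, 2, 31, y, 36, s, 7), (21, 2, 31, y, 36, u, 25), (21, 2, 31, y, 36, v, 7), (21, 2, 33, n, 16, b, 37), (21, 2, 33, n, 16, d, 2), (21, 2, 33, n, 16, k, 9), (21, 2, 33, n, 16, s, 7), (21, 2, 33, n, 16, u, 25), (21, 2, 33, n, 16, v, 7), (21, 2, 33, w, 25, b, 37), (21, 2, 33, w, 25, d, 2), (21, 2, 33, w, 25, k, 9), (21, 2, 33, w, 25, s, 7), (21, 2, 33, w, 25, u, 25), (21, 2, 33, w, 25, v, 7), (21, 2, 33, x, 36, b, 37), (21, 2, 33, x, 36, d, 2), (21, 2, 33, x, 36, k, 9), (21, 2, 33, x, 36, s, 7), (21, 2, 33, x, 36, u, 25), (21, 2, 33, x, 36, v, 7), (21, 2, 33, y, 36, b, 37), (21, 2, 33, y, 36, d, 2), (21, 2, 33, y, 36, k, 9), (21, 2, 33, y, 36, s, 7), (21, 2, 33, y, 36, u, 25), (21, 2, 33, y, 36, v, 7), (21, 2, 8, n, 16, b, 37), (21, 2, 8, n, 16, d, 2), (21, 2, 8, n, 16, k, 9), (21, 2, 8, n, 16, s, 7), (21, 2, 8, n, 16, u, 25), (21, 2, 8, n, 16, v, 7), (21, 2, 8, w, 25, b, 37), (21, 2, 8, w, 25, d, 2), (21, 2, 8, w, 25, k, 9), (21, 2, 8, w, 25, s, 7), (21, 2, 8, w, 25, u, 25), (21, 2, 8, w, 25, v, 7), (21, 2, 8, x, 36, b, 37), (21, 2, 8, x, 36, d, 2), (21, 2, 8, x, 36, k, 9), (21, 2, 8, x, 36, s, 7), (21, 2, 8, x, 36, u, 25), (21, 2, 8, x, 36, v, 7), (21, 2, 8, y, 36, b, 37), (21, 2, 8, y, 36, d, 2), (21, 2, 8, y, 36, k, 9), (21, 2, 8, y, 36, s, 7), (21, 2, 8, y, 36, u, 25), (21, 2, 8, y, 36, v, 7)}.
Apply σ_{G ≠ 9}; surviving tuples: {(21, 2, 31, n, 16, b, 37), (21, 2, 31, n, 16, d, 2), (21, 2, 31, n, 16, s, 7), (21, 2, 31, n, 16, u, 25), (21, 2, 31, n, 16, v, 7), (21, 2, 31, w, 25, b, 37), (21, 2, 31, w, 25, d, 2), (21, 2, 31, w, 25, s, 7), (21, 2, 31, w, 25, u, 25), (21, 2, 31, w, 25, v, 7), (21, 2, 31, x, 36, b, 37), (21, 2, 31, x, 36, d, 2), (21, 2, 31, x, 36, s, 7), (21, 2, 31, x, 36, u, 25), (21, 2, 31, x, 36, v, 7), (21, 2, 31, y, 36, b, 37), (21, 2, 31, y, 36, d, 2), (21, 2, 31, y, 36, s, 7), (21, 2, 31, y, 36, u, 25), (21, 2, 31, y, 36, v, 7), (21, 2, 33, n, 16, b, 37), (21, 2, 33, n, 16, d, 2), (21, 2, 33, n, 16, s, 7), (21, 2, 33, n, 16, u, 25), (21, 2, 33, n, 16, v, 7), (21, 2, 33, w, 25, b, 37), (21, 2, 33, w, 25, d, 2), (21, 2, 33, w, 25, s, 7), (21, 2, 33, w, 25, u, 25), (21, 2, 33, w, 25, v, 7), (21, 2, 33, x, 36, b, 37), (21, 2, 33, x, 36, d, 2), (21, 2, 33, x, 36, s, 7), (21, 2, 33, x, 36, u, 25), (21, 2, 33, x, 36, v, 7), (21, 2, 33, y, 36, b, 37), (21, 2, 33, y, 36, d, 2), (21, 2, 33, y, 36, s, 7), (21, 2, 33, y, 36, u, 25), (21, 2, 33, y, 36, v, 7), (21, 2, 8, n, 16, b, 37), (21, 2, 8, n, 16, d, 2), (21, 2, 8, n, 16, s, 7), (21, 2, 8, n, 16, u, 25), (21, 2, 8, n, 16, v, 7), (21, 2, 8, w, 25, b, 37), (21, 2, 8, w, 25, d, 2), (21, 2, 8, w, 25, s, 7), (21, 2, 8, w, 25, u, 25), (21, 2, 8, w, 25, v, 7), (21, 2, 8, x, 36, b, 37), (21, 2, 8, x, 36, d, 2), (21, 2, 8, x, 36, s, 7), (21, 2, 8, x, 36, u, 25), (21, 2, 8, x, 36, v, 7), (21, 2, 8, y, 36, b, 37), (21, 2, 8, y, 36, d, 2), (21, 2, 8, y, 36, s, 7), (21, 2, 8, y, 36, u, 25), (21, 2, 8, y, 36, v, 7)}
Keep only column(s) F, A, E (51 duplicate(s) eliminated): {(2, 16, 31), (2, 16, 33), (2, 16, 8), (2, 25, 31), (2, 25, 33), (2, 25, 8), (2, 36, 31), (2, 36, 33), (2, 36, 8)}
Apply σ_{E ≠ 31}; surviving tuples: {(2, 16, 33), (2, 16, 8), (2, 25, 33), (2, 25, 8), (2, 36, 33), (2, 36, 8)}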